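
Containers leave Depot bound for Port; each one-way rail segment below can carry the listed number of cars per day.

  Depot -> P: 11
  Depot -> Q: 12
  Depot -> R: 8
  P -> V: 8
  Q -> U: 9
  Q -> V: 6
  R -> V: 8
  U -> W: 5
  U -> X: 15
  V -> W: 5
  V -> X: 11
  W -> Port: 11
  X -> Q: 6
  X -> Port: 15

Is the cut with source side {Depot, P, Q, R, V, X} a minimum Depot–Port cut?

Given cut capacity: 9 + 5 + 15 = 29.
Augment Depot→P→V→W→Port: bottleneck 5, flow now 5.
Augment Depot→P→V→X→Port: bottleneck 3, flow now 8.
Augment Depot→Q→U→W→Port: bottleneck 5, flow now 13.
Augment Depot→Q→U→X→Port: bottleneck 4, flow now 17.
Augment Depot→Q→V→X→Port: bottleneck 3, flow now 20.
Augment Depot→R→V→X→Port: bottleneck 5, flow now 25.
No augmenting path remains; maximum flow = 25.
In the residual graph, reachable from Depot: {Depot, P, Q, R, V}.
Min-cut edges: Q→U (9), V→W (5), V→X (11); capacity 9 + 5 + 11 = 25.
Cut capacity 29 exceeds the max flow 25, so it is not minimum.

No — its capacity is 29, but the minimum cut has capacity 25.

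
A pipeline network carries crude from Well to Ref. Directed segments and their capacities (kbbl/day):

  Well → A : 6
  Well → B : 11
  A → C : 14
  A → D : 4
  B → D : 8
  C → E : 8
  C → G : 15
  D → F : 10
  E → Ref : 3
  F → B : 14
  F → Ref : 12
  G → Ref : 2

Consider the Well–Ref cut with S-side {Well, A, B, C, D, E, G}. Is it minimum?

No — its capacity is 15, but the minimum cut has capacity 14.

Given cut capacity: 10 + 3 + 2 = 15.
Augment Well→A→C→E→Ref: bottleneck 3, flow now 3.
Augment Well→A→C→G→Ref: bottleneck 2, flow now 5.
Augment Well→A→D→F→Ref: bottleneck 1, flow now 6.
Augment Well→B→D→F→Ref: bottleneck 8, flow now 14.
No augmenting path remains; maximum flow = 14.
In the residual graph, reachable from Well: {Well, B}.
Min-cut edges: Well→A (6), B→D (8); capacity 6 + 8 = 14.
Cut capacity 15 exceeds the max flow 14, so it is not minimum.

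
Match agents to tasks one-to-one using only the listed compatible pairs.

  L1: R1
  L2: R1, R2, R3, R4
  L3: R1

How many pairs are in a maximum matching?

Unit-capacity flow: source→left, listed edges, right→sink; max matching = max flow.
Augmenting path L1→R1 (+1); matched 1.
Augmenting path L2→R2 (+1); matched 2.
No augmenting path remains; maximum matching = 2.
König certificate: {L2, R1} is a vertex cover of size 2 (every listed pair touches it), so no matching can be larger.

2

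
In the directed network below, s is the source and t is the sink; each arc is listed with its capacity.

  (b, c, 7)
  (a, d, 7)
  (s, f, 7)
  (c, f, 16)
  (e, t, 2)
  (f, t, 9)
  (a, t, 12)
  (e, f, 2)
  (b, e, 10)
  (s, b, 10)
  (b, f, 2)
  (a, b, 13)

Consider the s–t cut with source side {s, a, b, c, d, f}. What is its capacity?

31

Edges leaving {s, a, b, c, d, f}: a→t (12), b→e (10), f→t (9).
Cut capacity = 12 + 10 + 9 = 31.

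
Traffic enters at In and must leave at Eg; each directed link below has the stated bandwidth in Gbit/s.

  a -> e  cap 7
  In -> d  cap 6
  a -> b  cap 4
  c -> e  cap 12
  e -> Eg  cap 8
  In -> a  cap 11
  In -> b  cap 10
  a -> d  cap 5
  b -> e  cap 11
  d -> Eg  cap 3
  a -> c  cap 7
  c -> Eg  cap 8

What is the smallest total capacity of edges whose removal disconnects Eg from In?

Augment In→d→Eg: bottleneck 3, flow now 3.
Augment In→a→c→Eg: bottleneck 7, flow now 10.
Augment In→a→e→Eg: bottleneck 4, flow now 14.
Augment In→b→e→Eg: bottleneck 4, flow now 18.
No augmenting path remains; maximum flow = 18.
By max-flow min-cut, the minimum cut capacity equals the max flow.
In the residual graph, reachable from In: {In, a, b, d, e}.
Min-cut edges: a→c (7), d→Eg (3), e→Eg (8); capacity 7 + 3 + 8 = 18.

18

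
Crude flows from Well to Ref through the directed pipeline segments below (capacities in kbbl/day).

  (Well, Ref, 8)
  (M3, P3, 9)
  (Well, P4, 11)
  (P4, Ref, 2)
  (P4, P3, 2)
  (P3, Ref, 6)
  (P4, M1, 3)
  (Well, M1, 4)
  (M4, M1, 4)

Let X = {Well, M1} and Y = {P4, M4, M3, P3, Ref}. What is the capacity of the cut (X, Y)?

19

Edges leaving {Well, M1}: Well→P4 (11), Well→Ref (8).
Cut capacity = 11 + 8 = 19.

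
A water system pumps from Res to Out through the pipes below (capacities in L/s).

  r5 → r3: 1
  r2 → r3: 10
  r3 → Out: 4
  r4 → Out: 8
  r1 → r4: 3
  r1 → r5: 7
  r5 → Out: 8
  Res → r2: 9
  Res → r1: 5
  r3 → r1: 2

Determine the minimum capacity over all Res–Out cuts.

Augment Res→r1→r4→Out: bottleneck 3, flow now 3.
Augment Res→r1→r5→Out: bottleneck 2, flow now 5.
Augment Res→r2→r3→Out: bottleneck 4, flow now 9.
Augment Res→r2→r3→r1→r5→Out: bottleneck 2, flow now 11.
No augmenting path remains; maximum flow = 11.
By max-flow min-cut, the minimum cut capacity equals the max flow.
In the residual graph, reachable from Res: {Res, r2, r3}.
Min-cut edges: Res→r1 (5), r3→r1 (2), r3→Out (4); capacity 5 + 2 + 4 = 11.

11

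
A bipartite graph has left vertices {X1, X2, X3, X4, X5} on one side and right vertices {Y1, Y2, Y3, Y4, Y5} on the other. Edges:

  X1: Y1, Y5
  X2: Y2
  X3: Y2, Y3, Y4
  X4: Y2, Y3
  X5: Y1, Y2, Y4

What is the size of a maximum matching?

5

Unit-capacity flow: source→left, listed edges, right→sink; max matching = max flow.
Augmenting path X1→Y1 (+1); matched 1.
Augmenting path X2→Y2 (+1); matched 2.
Augmenting path X3→Y3 (+1); matched 3.
Augmenting path X5→Y4 (+1); matched 4.
Augmenting path X4→Y3→X3→Y4→X5→Y1→X1→Y5 (+1); matched 5.
No augmenting path remains; maximum matching = 5.
König certificate: {X1, X2, X3, X4, X5} is a vertex cover of size 5 (every listed pair touches it), so no matching can be larger.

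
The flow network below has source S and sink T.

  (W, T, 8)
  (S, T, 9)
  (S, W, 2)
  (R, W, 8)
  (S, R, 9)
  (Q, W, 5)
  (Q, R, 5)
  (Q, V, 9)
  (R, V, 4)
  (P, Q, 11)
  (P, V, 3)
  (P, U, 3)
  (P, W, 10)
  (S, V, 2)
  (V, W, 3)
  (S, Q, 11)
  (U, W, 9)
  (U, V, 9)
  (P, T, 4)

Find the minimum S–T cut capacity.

17

Augment S→T: bottleneck 9, flow now 9.
Augment S→W→T: bottleneck 2, flow now 11.
Augment S→Q→W→T: bottleneck 5, flow now 16.
Augment S→R→W→T: bottleneck 1, flow now 17.
No augmenting path remains; maximum flow = 17.
By max-flow min-cut, the minimum cut capacity equals the max flow.
In the residual graph, reachable from S: {S, Q, R, V, W}.
Min-cut edges: S→T (9), W→T (8); capacity 9 + 8 = 17.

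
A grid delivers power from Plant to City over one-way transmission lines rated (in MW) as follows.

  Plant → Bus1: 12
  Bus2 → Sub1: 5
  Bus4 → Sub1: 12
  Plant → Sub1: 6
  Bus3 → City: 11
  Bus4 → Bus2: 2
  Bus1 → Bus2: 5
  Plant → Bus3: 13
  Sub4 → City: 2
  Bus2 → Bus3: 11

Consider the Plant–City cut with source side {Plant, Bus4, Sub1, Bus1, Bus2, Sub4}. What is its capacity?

26

Edges leaving {Plant, Bus4, Sub1, Bus1, Bus2, Sub4}: Plant→Bus3 (13), Bus2→Bus3 (11), Sub4→City (2).
Cut capacity = 13 + 11 + 2 = 26.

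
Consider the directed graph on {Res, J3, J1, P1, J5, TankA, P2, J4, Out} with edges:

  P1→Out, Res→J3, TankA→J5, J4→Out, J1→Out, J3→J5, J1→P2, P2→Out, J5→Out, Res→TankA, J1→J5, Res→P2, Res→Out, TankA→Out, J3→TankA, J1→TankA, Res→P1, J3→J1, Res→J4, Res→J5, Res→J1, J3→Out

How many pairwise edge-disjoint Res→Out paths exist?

Assign every edge capacity 1; by Menger, the answer equals the max flow.
Path Res→Out (+1); total 1.
Path Res→J3→Out (+1); total 2.
Path Res→J1→Out (+1); total 3.
Path Res→P1→Out (+1); total 4.
Path Res→J5→Out (+1); total 5.
Path Res→TankA→Out (+1); total 6.
Path Res→P2→Out (+1); total 7.
Path Res→J4→Out (+1); total 8.
No residual Res→Out path; max flow = 8.
Certifying cut of size 8: {Res→J1, Res→J3, Res→J4, Res→J5, Res→Out, Res→P1, Res→P2, Res→TankA}.

8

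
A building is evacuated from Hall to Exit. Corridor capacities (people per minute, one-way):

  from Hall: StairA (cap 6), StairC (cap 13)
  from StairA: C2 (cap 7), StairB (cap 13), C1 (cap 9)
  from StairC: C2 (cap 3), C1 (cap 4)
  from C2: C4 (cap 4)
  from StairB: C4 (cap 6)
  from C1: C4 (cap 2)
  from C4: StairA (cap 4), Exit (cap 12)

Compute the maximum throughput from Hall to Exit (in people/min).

Augment Hall→StairA→C2→C4→Exit: bottleneck 4, flow now 4.
Augment Hall→StairA→StairB→C4→Exit: bottleneck 2, flow now 6.
Augment Hall→StairC→C1→C4→Exit: bottleneck 2, flow now 8.
Augment Hall→StairC→C2→StairA→StairB→C4→Exit: bottleneck 3, flow now 11. (uses reverse residual edge)
No augmenting path remains; maximum flow = 11.
In the residual graph, reachable from Hall: {Hall, StairC, C1}.
Min-cut edges: Hall→StairA (6), StairC→C2 (3), C1→C4 (2); capacity 6 + 3 + 2 = 11.
This cut is saturated, so no flow can exceed 11.

11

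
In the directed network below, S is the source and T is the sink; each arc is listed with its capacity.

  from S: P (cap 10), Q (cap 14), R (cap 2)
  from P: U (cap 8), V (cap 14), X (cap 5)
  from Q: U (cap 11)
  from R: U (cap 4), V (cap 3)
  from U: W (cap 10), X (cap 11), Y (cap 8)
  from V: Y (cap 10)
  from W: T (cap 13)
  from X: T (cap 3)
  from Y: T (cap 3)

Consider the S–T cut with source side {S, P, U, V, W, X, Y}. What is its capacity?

35

Edges leaving {S, P, U, V, W, X, Y}: S→Q (14), S→R (2), W→T (13), X→T (3), Y→T (3).
Cut capacity = 14 + 2 + 13 + 3 + 3 = 35.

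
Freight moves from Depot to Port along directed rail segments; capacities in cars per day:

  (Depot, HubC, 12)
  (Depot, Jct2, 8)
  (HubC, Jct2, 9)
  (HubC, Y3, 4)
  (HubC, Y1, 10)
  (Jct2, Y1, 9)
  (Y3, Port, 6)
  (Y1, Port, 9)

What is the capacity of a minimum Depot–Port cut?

13

Augment Depot→HubC→Y3→Port: bottleneck 4, flow now 4.
Augment Depot→HubC→Y1→Port: bottleneck 8, flow now 12.
Augment Depot→Jct2→Y1→Port: bottleneck 1, flow now 13.
No augmenting path remains; maximum flow = 13.
By max-flow min-cut, the minimum cut capacity equals the max flow.
In the residual graph, reachable from Depot: {Depot, HubC, Jct2, Y1}.
Min-cut edges: HubC→Y3 (4), Y1→Port (9); capacity 4 + 9 = 13.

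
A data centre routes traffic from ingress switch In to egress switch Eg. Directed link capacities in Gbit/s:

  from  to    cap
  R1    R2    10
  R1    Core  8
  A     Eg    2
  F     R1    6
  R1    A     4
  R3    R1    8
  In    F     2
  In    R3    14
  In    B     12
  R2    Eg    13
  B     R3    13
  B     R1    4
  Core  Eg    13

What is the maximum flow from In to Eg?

Augment In→B→R1→R2→Eg: bottleneck 4, flow now 4.
Augment In→R3→R1→R2→Eg: bottleneck 6, flow now 10.
Augment In→R3→R1→Core→Eg: bottleneck 2, flow now 12.
Augment In→F→R1→Core→Eg: bottleneck 2, flow now 14.
No augmenting path remains; maximum flow = 14.
In the residual graph, reachable from In: {In, B, R3}.
Min-cut edges: In→F (2), B→R1 (4), R3→R1 (8); capacity 2 + 4 + 8 = 14.
This cut is saturated, so no flow can exceed 14.

14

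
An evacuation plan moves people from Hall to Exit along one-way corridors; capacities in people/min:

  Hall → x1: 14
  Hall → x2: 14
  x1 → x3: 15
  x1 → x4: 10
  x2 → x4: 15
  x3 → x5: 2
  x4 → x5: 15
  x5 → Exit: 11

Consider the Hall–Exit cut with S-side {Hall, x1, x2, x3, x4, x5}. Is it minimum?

Yes — it is a minimum cut (capacity 11).

Given cut capacity: 11 = 11.
Augment Hall→x1→x3→x5→Exit: bottleneck 2, flow now 2.
Augment Hall→x1→x4→x5→Exit: bottleneck 9, flow now 11.
No augmenting path remains; maximum flow = 11.
Cut capacity 11 equals the max flow, so it is a minimum cut.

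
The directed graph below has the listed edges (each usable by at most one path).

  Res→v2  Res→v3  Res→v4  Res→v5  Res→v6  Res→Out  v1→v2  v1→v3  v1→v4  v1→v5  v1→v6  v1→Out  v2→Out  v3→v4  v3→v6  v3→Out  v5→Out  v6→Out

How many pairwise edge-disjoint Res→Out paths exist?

Assign every edge capacity 1; by Menger, the answer equals the max flow.
Path Res→Out (+1); total 1.
Path Res→v2→Out (+1); total 2.
Path Res→v3→Out (+1); total 3.
Path Res→v5→Out (+1); total 4.
Path Res→v6→Out (+1); total 5.
No residual Res→Out path; max flow = 5.
Certifying cut of size 5: {Res→Out, Res→v2, Res→v3, Res→v5, Res→v6}.

5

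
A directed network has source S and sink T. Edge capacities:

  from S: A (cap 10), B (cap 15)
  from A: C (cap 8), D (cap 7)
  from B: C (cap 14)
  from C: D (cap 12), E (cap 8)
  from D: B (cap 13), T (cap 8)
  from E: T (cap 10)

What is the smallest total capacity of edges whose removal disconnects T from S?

Augment S→A→D→T: bottleneck 7, flow now 7.
Augment S→A→C→D→T: bottleneck 1, flow now 8.
Augment S→A→C→E→T: bottleneck 2, flow now 10.
Augment S→B→C→E→T: bottleneck 6, flow now 16.
No augmenting path remains; maximum flow = 16.
By max-flow min-cut, the minimum cut capacity equals the max flow.
In the residual graph, reachable from S: {S, A, B, C, D}.
Min-cut edges: C→E (8), D→T (8); capacity 8 + 8 = 16.

16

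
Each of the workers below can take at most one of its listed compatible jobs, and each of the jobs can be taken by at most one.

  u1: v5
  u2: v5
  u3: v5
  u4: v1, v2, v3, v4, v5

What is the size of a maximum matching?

Unit-capacity flow: source→left, listed edges, right→sink; max matching = max flow.
Augmenting path u1→v5 (+1); matched 1.
Augmenting path u4→v1 (+1); matched 2.
No augmenting path remains; maximum matching = 2.
König certificate: {u4, v5} is a vertex cover of size 2 (every listed pair touches it), so no matching can be larger.

2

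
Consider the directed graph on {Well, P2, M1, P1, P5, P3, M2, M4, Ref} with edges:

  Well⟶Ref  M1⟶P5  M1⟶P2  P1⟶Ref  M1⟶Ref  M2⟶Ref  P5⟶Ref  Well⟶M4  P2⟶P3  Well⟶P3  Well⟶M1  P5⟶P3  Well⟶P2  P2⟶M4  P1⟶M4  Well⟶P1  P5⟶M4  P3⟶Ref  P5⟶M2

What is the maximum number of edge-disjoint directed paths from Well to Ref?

Assign every edge capacity 1; by Menger, the answer equals the max flow.
Path Well→Ref (+1); total 1.
Path Well→M1→Ref (+1); total 2.
Path Well→P1→Ref (+1); total 3.
Path Well→P3→Ref (+1); total 4.
No residual Well→Ref path; max flow = 4.
Certifying cut of size 4: {P3→Ref, Well→M1, Well→P1, Well→Ref}.

4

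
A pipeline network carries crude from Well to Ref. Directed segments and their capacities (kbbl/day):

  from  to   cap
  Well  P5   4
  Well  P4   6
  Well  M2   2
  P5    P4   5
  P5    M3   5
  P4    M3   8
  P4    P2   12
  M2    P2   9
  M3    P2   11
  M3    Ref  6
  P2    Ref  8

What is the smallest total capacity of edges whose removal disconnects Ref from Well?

12

Augment Well→P5→M3→Ref: bottleneck 4, flow now 4.
Augment Well→P4→M3→Ref: bottleneck 2, flow now 6.
Augment Well→P4→P2→Ref: bottleneck 4, flow now 10.
Augment Well→M2→P2→Ref: bottleneck 2, flow now 12.
No augmenting path remains; maximum flow = 12.
By max-flow min-cut, the minimum cut capacity equals the max flow.
In the residual graph, reachable from Well: {Well}.
Min-cut edges: Well→P5 (4), Well→P4 (6), Well→M2 (2); capacity 4 + 6 + 2 = 12.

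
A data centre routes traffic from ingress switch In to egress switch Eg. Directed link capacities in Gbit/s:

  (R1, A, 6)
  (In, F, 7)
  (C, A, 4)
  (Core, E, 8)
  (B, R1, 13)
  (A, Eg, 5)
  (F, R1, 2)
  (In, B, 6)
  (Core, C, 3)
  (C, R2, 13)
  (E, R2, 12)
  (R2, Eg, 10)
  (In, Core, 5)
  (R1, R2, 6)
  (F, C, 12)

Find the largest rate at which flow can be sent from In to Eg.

15

Augment In→Core→E→R2→Eg: bottleneck 5, flow now 5.
Augment In→F→C→A→Eg: bottleneck 4, flow now 9.
Augment In→F→C→R2→Eg: bottleneck 3, flow now 12.
Augment In→B→R1→A→Eg: bottleneck 1, flow now 13.
Augment In→B→R1→R2→Eg: bottleneck 2, flow now 15.
No augmenting path remains; maximum flow = 15.
In the residual graph, reachable from In: {In, Core, F, B, E, C, R1, A, R2}.
Min-cut edges: A→Eg (5), R2→Eg (10); capacity 5 + 10 = 15.
This cut is saturated, so no flow can exceed 15.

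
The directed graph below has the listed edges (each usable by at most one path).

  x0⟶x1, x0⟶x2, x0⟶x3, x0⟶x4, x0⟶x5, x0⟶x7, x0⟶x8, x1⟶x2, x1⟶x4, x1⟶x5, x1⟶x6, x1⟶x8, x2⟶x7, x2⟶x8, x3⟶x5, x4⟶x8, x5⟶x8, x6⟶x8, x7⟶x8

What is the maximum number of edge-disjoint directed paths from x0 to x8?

Assign every edge capacity 1; by Menger, the answer equals the max flow.
Path x0→x8 (+1); total 1.
Path x0→x1→x8 (+1); total 2.
Path x0→x2→x8 (+1); total 3.
Path x0→x4→x8 (+1); total 4.
Path x0→x5→x8 (+1); total 5.
Path x0→x7→x8 (+1); total 6.
No residual x0→x8 path; max flow = 6.
Certifying cut of size 6: {x0→x1, x0→x2, x0→x4, x0→x7, x0→x8, x5→x8}.

6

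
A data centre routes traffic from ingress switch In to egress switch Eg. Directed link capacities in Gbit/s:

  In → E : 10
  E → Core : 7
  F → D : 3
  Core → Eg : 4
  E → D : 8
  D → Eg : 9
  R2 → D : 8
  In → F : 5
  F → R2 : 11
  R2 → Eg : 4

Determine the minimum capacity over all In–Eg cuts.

Augment In→F→R2→Eg: bottleneck 4, flow now 4.
Augment In→F→D→Eg: bottleneck 1, flow now 5.
Augment In→E→Core→Eg: bottleneck 4, flow now 9.
Augment In→E→D→Eg: bottleneck 6, flow now 15.
No augmenting path remains; maximum flow = 15.
By max-flow min-cut, the minimum cut capacity equals the max flow.
In the residual graph, reachable from In: {In}.
Min-cut edges: In→F (5), In→E (10); capacity 5 + 10 = 15.

15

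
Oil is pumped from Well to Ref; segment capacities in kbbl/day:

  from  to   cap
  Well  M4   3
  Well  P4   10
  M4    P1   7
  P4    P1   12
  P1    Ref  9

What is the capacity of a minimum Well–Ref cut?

Augment Well→M4→P1→Ref: bottleneck 3, flow now 3.
Augment Well→P4→P1→Ref: bottleneck 6, flow now 9.
No augmenting path remains; maximum flow = 9.
By max-flow min-cut, the minimum cut capacity equals the max flow.
In the residual graph, reachable from Well: {Well, M4, P4, P1}.
Min-cut edges: P1→Ref (9); capacity 9 = 9.

9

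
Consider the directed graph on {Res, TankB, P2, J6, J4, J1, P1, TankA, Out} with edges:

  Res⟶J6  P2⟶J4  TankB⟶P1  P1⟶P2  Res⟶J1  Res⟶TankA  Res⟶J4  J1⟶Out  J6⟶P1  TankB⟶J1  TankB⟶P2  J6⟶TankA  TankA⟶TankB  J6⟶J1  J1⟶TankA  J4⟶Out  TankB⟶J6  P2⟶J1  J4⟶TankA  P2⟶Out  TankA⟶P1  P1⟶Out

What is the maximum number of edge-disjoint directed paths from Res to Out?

Assign every edge capacity 1; by Menger, the answer equals the max flow.
Path Res→J4→Out (+1); total 1.
Path Res→J1→Out (+1); total 2.
Path Res→J6→P1→Out (+1); total 3.
Path Res→TankA→TankB→P2→Out (+1); total 4.
No residual Res→Out path; max flow = 4.
Certifying cut of size 4: {Res→J1, Res→J4, Res→J6, Res→TankA}.

4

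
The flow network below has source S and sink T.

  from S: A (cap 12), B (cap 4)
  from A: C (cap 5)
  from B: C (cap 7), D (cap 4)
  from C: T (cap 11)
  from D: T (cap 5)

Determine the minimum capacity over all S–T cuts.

9

Augment S→A→C→T: bottleneck 5, flow now 5.
Augment S→B→C→T: bottleneck 4, flow now 9.
No augmenting path remains; maximum flow = 9.
By max-flow min-cut, the minimum cut capacity equals the max flow.
In the residual graph, reachable from S: {S, A}.
Min-cut edges: S→B (4), A→C (5); capacity 4 + 5 = 9.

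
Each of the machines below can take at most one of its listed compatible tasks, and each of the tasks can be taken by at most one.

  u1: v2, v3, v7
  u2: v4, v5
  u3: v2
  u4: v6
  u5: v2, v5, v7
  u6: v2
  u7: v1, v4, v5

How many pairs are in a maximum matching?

Unit-capacity flow: source→left, listed edges, right→sink; max matching = max flow.
Augmenting path u1→v2 (+1); matched 1.
Augmenting path u2→v4 (+1); matched 2.
Augmenting path u4→v6 (+1); matched 3.
Augmenting path u5→v5 (+1); matched 4.
Augmenting path u7→v1 (+1); matched 5.
Augmenting path u3→v2→u1→v3 (+1); matched 6.
No augmenting path remains; maximum matching = 6.
König certificate: {u1, u2, u4, u5, u7, v2} is a vertex cover of size 6 (every listed pair touches it), so no matching can be larger.

6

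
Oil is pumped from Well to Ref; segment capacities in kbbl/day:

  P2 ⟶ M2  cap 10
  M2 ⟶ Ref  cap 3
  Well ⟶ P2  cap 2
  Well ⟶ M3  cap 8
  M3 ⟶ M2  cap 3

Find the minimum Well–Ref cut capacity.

Augment Well→P2→M2→Ref: bottleneck 2, flow now 2.
Augment Well→M3→M2→Ref: bottleneck 1, flow now 3.
No augmenting path remains; maximum flow = 3.
By max-flow min-cut, the minimum cut capacity equals the max flow.
In the residual graph, reachable from Well: {Well, P2, M3, M2}.
Min-cut edges: M2→Ref (3); capacity 3 = 3.

3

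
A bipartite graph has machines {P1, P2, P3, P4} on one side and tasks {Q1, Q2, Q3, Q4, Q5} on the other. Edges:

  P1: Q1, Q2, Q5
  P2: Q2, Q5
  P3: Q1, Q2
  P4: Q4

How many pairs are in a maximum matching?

4

Unit-capacity flow: source→left, listed edges, right→sink; max matching = max flow.
Augmenting path P1→Q1 (+1); matched 1.
Augmenting path P2→Q2 (+1); matched 2.
Augmenting path P4→Q4 (+1); matched 3.
Augmenting path P3→Q1→P1→Q5 (+1); matched 4.
No augmenting path remains; maximum matching = 4.
König certificate: {P1, P2, P3, P4} is a vertex cover of size 4 (every listed pair touches it), so no matching can be larger.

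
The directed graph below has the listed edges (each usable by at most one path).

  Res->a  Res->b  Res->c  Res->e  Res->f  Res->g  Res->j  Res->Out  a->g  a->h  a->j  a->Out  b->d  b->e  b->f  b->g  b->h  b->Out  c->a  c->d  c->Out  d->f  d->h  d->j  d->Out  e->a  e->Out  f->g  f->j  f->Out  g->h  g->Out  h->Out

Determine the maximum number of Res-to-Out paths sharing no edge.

Assign every edge capacity 1; by Menger, the answer equals the max flow.
Path Res→Out (+1); total 1.
Path Res→a→Out (+1); total 2.
Path Res→b→Out (+1); total 3.
Path Res→c→Out (+1); total 4.
Path Res→e→Out (+1); total 5.
Path Res→f→Out (+1); total 6.
Path Res→g→Out (+1); total 7.
No residual Res→Out path; max flow = 7.
Certifying cut of size 7: {Res→Out, Res→a, Res→b, Res→c, Res→e, Res→f, Res→g}.

7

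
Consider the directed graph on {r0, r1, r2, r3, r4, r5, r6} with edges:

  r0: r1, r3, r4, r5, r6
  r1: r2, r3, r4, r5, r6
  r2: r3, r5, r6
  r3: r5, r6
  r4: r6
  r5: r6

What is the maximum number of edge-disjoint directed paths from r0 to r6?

5

Assign every edge capacity 1; by Menger, the answer equals the max flow.
Path r0→r6 (+1); total 1.
Path r0→r1→r6 (+1); total 2.
Path r0→r3→r6 (+1); total 3.
Path r0→r4→r6 (+1); total 4.
Path r0→r5→r6 (+1); total 5.
No residual r0→r6 path; max flow = 5.
Certifying cut of size 5: {r0→r1, r0→r3, r0→r4, r0→r5, r0→r6}.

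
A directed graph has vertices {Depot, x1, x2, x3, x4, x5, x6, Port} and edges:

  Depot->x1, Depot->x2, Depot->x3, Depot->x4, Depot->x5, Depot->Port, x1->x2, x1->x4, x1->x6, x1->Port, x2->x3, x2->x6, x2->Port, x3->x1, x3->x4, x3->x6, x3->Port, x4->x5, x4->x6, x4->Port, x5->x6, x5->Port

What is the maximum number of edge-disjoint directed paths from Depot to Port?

6

Assign every edge capacity 1; by Menger, the answer equals the max flow.
Path Depot→Port (+1); total 1.
Path Depot→x1→Port (+1); total 2.
Path Depot→x2→Port (+1); total 3.
Path Depot→x3→Port (+1); total 4.
Path Depot→x4→Port (+1); total 5.
Path Depot→x5→Port (+1); total 6.
No residual Depot→Port path; max flow = 6.
Certifying cut of size 6: {Depot→Port, Depot→x1, Depot→x2, Depot→x3, Depot→x4, Depot→x5}.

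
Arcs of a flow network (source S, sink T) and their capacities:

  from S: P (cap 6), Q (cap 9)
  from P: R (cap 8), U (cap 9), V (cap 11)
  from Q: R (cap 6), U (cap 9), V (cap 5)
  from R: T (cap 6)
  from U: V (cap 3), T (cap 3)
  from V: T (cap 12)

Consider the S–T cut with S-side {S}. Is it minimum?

Given cut capacity: 6 + 9 = 15.
Augment S→P→R→T: bottleneck 6, flow now 6.
Augment S→Q→U→T: bottleneck 3, flow now 9.
Augment S→Q→V→T: bottleneck 5, flow now 14.
Augment S→Q→U→V→T: bottleneck 1, flow now 15.
No augmenting path remains; maximum flow = 15.
Cut capacity 15 equals the max flow, so it is a minimum cut.

Yes — it is a minimum cut (capacity 15).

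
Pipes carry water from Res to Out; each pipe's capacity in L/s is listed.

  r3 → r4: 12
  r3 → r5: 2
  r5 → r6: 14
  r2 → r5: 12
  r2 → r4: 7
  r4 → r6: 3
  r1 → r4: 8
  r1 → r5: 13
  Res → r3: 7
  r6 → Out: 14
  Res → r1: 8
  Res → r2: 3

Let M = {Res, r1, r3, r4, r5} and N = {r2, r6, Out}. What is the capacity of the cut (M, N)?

20

Edges leaving {Res, r1, r3, r4, r5}: Res→r2 (3), r4→r6 (3), r5→r6 (14).
Cut capacity = 3 + 3 + 14 = 20.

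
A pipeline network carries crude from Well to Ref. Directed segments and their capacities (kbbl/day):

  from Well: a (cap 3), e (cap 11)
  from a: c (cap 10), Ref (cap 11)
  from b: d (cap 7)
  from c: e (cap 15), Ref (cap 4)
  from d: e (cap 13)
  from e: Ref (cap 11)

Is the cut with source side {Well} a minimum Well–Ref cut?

Yes — it is a minimum cut (capacity 14).

Given cut capacity: 3 + 11 = 14.
Augment Well→a→Ref: bottleneck 3, flow now 3.
Augment Well→e→Ref: bottleneck 11, flow now 14.
No augmenting path remains; maximum flow = 14.
Cut capacity 14 equals the max flow, so it is a minimum cut.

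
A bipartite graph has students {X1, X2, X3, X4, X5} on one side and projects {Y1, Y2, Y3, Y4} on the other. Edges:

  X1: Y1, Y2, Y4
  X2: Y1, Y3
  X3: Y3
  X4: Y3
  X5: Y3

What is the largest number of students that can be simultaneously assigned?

3

Unit-capacity flow: source→left, listed edges, right→sink; max matching = max flow.
Augmenting path X1→Y1 (+1); matched 1.
Augmenting path X2→Y3 (+1); matched 2.
Augmenting path X3→Y3→X2→Y1→X1→Y2 (+1); matched 3.
No augmenting path remains; maximum matching = 3.
König certificate: {X1, X2, Y3} is a vertex cover of size 3 (every listed pair touches it), so no matching can be larger.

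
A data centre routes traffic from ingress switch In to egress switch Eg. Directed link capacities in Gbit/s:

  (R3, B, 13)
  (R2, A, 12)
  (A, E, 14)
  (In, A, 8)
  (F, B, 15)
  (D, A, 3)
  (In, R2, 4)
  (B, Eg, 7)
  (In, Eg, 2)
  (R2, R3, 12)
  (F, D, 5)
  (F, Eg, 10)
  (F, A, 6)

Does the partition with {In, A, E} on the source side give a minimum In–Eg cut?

Given cut capacity: 4 + 2 = 6.
Augment In→Eg: bottleneck 2, flow now 2.
Augment In→R2→R3→B→Eg: bottleneck 4, flow now 6.
No augmenting path remains; maximum flow = 6.
Cut capacity 6 equals the max flow, so it is a minimum cut.

Yes — it is a minimum cut (capacity 6).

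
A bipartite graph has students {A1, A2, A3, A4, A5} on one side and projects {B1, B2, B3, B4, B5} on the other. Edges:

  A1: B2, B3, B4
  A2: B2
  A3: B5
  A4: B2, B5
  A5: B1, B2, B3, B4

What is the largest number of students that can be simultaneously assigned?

4

Unit-capacity flow: source→left, listed edges, right→sink; max matching = max flow.
Augmenting path A1→B2 (+1); matched 1.
Augmenting path A3→B5 (+1); matched 2.
Augmenting path A5→B1 (+1); matched 3.
Augmenting path A2→B2→A1→B3 (+1); matched 4.
No augmenting path remains; maximum matching = 4.
König certificate: {A1, A5, B2, B5} is a vertex cover of size 4 (every listed pair touches it), so no matching can be larger.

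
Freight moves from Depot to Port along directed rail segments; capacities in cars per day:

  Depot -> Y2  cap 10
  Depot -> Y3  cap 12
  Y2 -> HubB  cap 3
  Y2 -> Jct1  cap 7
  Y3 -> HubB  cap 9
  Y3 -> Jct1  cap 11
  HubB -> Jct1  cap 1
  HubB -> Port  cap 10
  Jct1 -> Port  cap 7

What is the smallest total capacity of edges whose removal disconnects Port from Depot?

Augment Depot→Y2→HubB→Port: bottleneck 3, flow now 3.
Augment Depot→Y2→Jct1→Port: bottleneck 7, flow now 10.
Augment Depot→Y3→HubB→Port: bottleneck 7, flow now 17.
No augmenting path remains; maximum flow = 17.
By max-flow min-cut, the minimum cut capacity equals the max flow.
In the residual graph, reachable from Depot: {Depot, Y2, Y3, HubB, Jct1}.
Min-cut edges: HubB→Port (10), Jct1→Port (7); capacity 10 + 7 = 17.

17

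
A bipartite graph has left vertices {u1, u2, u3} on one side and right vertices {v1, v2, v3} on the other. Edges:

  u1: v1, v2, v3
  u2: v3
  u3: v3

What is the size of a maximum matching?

2

Unit-capacity flow: source→left, listed edges, right→sink; max matching = max flow.
Augmenting path u1→v1 (+1); matched 1.
Augmenting path u2→v3 (+1); matched 2.
No augmenting path remains; maximum matching = 2.
König certificate: {u1, v3} is a vertex cover of size 2 (every listed pair touches it), so no matching can be larger.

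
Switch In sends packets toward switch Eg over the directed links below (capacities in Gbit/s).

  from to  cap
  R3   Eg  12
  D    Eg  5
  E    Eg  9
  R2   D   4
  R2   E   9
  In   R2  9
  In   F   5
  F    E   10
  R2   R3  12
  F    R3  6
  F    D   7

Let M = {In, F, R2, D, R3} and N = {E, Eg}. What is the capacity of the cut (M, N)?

36

Edges leaving {In, F, R2, D, R3}: F→E (10), R2→E (9), D→Eg (5), R3→Eg (12).
Cut capacity = 10 + 9 + 5 + 12 = 36.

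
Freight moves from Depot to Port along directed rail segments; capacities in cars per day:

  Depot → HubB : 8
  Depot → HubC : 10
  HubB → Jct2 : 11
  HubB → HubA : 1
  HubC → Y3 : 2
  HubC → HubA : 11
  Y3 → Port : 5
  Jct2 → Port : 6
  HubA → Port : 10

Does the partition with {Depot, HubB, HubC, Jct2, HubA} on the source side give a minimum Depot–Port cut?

Given cut capacity: 2 + 6 + 10 = 18.
Augment Depot→HubB→Jct2→Port: bottleneck 6, flow now 6.
Augment Depot→HubB→HubA→Port: bottleneck 1, flow now 7.
Augment Depot→HubC→Y3→Port: bottleneck 2, flow now 9.
Augment Depot→HubC→HubA→Port: bottleneck 8, flow now 17.
No augmenting path remains; maximum flow = 17.
In the residual graph, reachable from Depot: {Depot, HubB, Jct2}.
Min-cut edges: Depot→HubC (10), HubB→HubA (1), Jct2→Port (6); capacity 10 + 1 + 6 = 17.
Cut capacity 18 exceeds the max flow 17, so it is not minimum.

No — its capacity is 18, but the minimum cut has capacity 17.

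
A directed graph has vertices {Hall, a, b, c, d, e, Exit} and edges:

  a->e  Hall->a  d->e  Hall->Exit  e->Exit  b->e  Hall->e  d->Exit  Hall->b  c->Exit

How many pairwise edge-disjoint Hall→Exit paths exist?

Assign every edge capacity 1; by Menger, the answer equals the max flow.
Path Hall→Exit (+1); total 1.
Path Hall→e→Exit (+1); total 2.
No residual Hall→Exit path; max flow = 2.
Certifying cut of size 2: {Hall→Exit, e→Exit}.

2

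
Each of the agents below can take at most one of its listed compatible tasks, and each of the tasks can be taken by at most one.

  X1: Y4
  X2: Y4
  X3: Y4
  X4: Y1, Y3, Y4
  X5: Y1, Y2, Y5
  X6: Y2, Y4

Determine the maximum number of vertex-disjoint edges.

Unit-capacity flow: source→left, listed edges, right→sink; max matching = max flow.
Augmenting path X1→Y4 (+1); matched 1.
Augmenting path X4→Y1 (+1); matched 2.
Augmenting path X5→Y2 (+1); matched 3.
Augmenting path X6→Y2→X5→Y5 (+1); matched 4.
No augmenting path remains; maximum matching = 4.
König certificate: {X4, X5, X6, Y4} is a vertex cover of size 4 (every listed pair touches it), so no matching can be larger.

4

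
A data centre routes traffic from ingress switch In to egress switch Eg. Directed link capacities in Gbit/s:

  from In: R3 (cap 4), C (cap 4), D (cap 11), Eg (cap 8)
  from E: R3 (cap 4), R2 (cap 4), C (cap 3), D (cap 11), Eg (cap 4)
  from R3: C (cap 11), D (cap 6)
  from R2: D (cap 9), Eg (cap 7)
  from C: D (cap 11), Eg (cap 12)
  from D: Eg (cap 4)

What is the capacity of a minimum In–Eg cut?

20

Augment In→Eg: bottleneck 8, flow now 8.
Augment In→C→Eg: bottleneck 4, flow now 12.
Augment In→D→Eg: bottleneck 4, flow now 16.
Augment In→R3→C→Eg: bottleneck 4, flow now 20.
No augmenting path remains; maximum flow = 20.
By max-flow min-cut, the minimum cut capacity equals the max flow.
In the residual graph, reachable from In: {In, D}.
Min-cut edges: In→R3 (4), In→C (4), In→Eg (8), D→Eg (4); capacity 4 + 4 + 8 + 4 = 20.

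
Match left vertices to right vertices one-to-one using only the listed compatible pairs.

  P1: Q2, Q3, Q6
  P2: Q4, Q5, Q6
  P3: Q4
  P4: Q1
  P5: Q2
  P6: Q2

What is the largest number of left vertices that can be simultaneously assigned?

Unit-capacity flow: source→left, listed edges, right→sink; max matching = max flow.
Augmenting path P1→Q2 (+1); matched 1.
Augmenting path P2→Q4 (+1); matched 2.
Augmenting path P4→Q1 (+1); matched 3.
Augmenting path P3→Q4→P2→Q5 (+1); matched 4.
Augmenting path P5→Q2→P1→Q3 (+1); matched 5.
No augmenting path remains; maximum matching = 5.
König certificate: {P1, P2, P3, P4, Q2} is a vertex cover of size 5 (every listed pair touches it), so no matching can be larger.

5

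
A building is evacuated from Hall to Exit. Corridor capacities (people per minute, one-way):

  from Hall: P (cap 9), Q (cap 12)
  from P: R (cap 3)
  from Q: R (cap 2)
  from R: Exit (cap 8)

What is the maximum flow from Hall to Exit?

Augment Hall→P→R→Exit: bottleneck 3, flow now 3.
Augment Hall→Q→R→Exit: bottleneck 2, flow now 5.
No augmenting path remains; maximum flow = 5.
In the residual graph, reachable from Hall: {Hall, P, Q}.
Min-cut edges: P→R (3), Q→R (2); capacity 3 + 2 = 5.
This cut is saturated, so no flow can exceed 5.

5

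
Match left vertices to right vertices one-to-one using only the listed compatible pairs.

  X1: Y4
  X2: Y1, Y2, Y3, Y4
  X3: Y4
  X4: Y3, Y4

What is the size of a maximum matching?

Unit-capacity flow: source→left, listed edges, right→sink; max matching = max flow.
Augmenting path X1→Y4 (+1); matched 1.
Augmenting path X2→Y1 (+1); matched 2.
Augmenting path X4→Y3 (+1); matched 3.
No augmenting path remains; maximum matching = 3.
König certificate: {X2, X4, Y4} is a vertex cover of size 3 (every listed pair touches it), so no matching can be larger.

3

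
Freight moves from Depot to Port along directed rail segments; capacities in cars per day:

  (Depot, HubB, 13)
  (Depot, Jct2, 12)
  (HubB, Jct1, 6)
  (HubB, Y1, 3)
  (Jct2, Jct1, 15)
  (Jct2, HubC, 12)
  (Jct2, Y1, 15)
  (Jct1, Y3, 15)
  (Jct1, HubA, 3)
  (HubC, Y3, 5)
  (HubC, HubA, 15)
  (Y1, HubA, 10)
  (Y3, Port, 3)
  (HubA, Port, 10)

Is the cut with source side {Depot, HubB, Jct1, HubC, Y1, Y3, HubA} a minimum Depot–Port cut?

Given cut capacity: 12 + 3 + 10 = 25.
Augment Depot→HubB→Jct1→Y3→Port: bottleneck 3, flow now 3.
Augment Depot→HubB→Jct1→HubA→Port: bottleneck 3, flow now 6.
Augment Depot→HubB→Y1→HubA→Port: bottleneck 3, flow now 9.
Augment Depot→Jct2→HubC→HubA→Port: bottleneck 4, flow now 13.
No augmenting path remains; maximum flow = 13.
In the residual graph, reachable from Depot: {Depot, HubB, Jct2, Jct1, HubC, Y1, Y3, HubA}.
Min-cut edges: Y3→Port (3), HubA→Port (10); capacity 3 + 10 = 13.
Cut capacity 25 exceeds the max flow 13, so it is not minimum.

No — its capacity is 25, but the minimum cut has capacity 13.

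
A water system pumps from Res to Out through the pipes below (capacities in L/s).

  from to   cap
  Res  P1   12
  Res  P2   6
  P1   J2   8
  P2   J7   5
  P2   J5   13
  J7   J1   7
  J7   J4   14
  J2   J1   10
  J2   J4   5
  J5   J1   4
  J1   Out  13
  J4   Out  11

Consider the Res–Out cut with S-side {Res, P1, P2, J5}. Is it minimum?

No — its capacity is 17, but the minimum cut has capacity 14.

Given cut capacity: 8 + 5 + 4 = 17.
Augment Res→P1→J2→J1→Out: bottleneck 8, flow now 8.
Augment Res→P2→J7→J1→Out: bottleneck 5, flow now 13.
Augment Res→P2→J5→J1→J7→J4→Out: bottleneck 1, flow now 14. (uses reverse residual edge)
No augmenting path remains; maximum flow = 14.
In the residual graph, reachable from Res: {Res, P1}.
Min-cut edges: Res→P2 (6), P1→J2 (8); capacity 6 + 8 = 14.
Cut capacity 17 exceeds the max flow 14, so it is not minimum.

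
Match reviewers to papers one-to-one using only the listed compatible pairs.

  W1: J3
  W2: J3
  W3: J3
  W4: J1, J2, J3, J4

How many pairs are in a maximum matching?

2

Unit-capacity flow: source→left, listed edges, right→sink; max matching = max flow.
Augmenting path W1→J3 (+1); matched 1.
Augmenting path W4→J1 (+1); matched 2.
No augmenting path remains; maximum matching = 2.
König certificate: {W4, J3} is a vertex cover of size 2 (every listed pair touches it), so no matching can be larger.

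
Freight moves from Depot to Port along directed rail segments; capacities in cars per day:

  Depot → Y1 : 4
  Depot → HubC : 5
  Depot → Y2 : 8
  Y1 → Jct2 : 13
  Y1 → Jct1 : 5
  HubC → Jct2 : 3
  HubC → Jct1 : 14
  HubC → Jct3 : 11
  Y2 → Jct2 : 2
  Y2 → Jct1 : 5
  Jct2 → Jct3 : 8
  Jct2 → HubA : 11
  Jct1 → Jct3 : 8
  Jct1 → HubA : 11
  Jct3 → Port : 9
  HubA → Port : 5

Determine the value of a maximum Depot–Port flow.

14

Augment Depot→HubC→Jct3→Port: bottleneck 5, flow now 5.
Augment Depot→Y1→Jct2→Jct3→Port: bottleneck 4, flow now 9.
Augment Depot→Y2→Jct2→HubA→Port: bottleneck 2, flow now 11.
Augment Depot→Y2→Jct1→HubA→Port: bottleneck 3, flow now 14.
No augmenting path remains; maximum flow = 14.
In the residual graph, reachable from Depot: {Depot, Y1, HubC, Y2, Jct2, Jct1, Jct3, HubA}.
Min-cut edges: Jct3→Port (9), HubA→Port (5); capacity 9 + 5 = 14.
This cut is saturated, so no flow can exceed 14.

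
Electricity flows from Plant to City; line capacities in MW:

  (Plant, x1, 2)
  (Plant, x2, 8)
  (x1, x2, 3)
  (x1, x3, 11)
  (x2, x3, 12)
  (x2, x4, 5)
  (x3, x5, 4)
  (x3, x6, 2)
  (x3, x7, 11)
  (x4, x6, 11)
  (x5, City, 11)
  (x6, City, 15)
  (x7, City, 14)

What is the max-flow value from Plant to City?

10

Augment Plant→x1→x3→x5→City: bottleneck 2, flow now 2.
Augment Plant→x2→x3→x5→City: bottleneck 2, flow now 4.
Augment Plant→x2→x3→x6→City: bottleneck 2, flow now 6.
Augment Plant→x2→x3→x7→City: bottleneck 4, flow now 10.
No augmenting path remains; maximum flow = 10.
In the residual graph, reachable from Plant: {Plant}.
Min-cut edges: Plant→x1 (2), Plant→x2 (8); capacity 2 + 8 = 10.
This cut is saturated, so no flow can exceed 10.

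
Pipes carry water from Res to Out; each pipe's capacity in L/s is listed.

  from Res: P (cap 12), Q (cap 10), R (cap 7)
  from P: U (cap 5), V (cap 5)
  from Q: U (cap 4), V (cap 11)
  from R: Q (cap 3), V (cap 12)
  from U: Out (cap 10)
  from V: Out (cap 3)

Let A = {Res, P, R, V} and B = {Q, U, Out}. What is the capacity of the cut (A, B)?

Edges leaving {Res, P, R, V}: Res→Q (10), P→U (5), R→Q (3), V→Out (3).
Cut capacity = 10 + 5 + 3 + 3 = 21.

21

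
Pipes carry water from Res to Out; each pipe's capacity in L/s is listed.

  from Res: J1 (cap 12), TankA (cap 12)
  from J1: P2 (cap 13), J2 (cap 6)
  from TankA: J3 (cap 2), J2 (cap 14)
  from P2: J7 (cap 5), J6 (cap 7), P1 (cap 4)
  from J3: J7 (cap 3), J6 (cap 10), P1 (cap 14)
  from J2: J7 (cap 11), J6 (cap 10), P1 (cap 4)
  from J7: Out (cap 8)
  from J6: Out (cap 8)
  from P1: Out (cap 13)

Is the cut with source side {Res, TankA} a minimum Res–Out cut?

Given cut capacity: 12 + 2 + 14 = 28.
Augment Res→J1→P2→J7→Out: bottleneck 5, flow now 5.
Augment Res→J1→P2→J6→Out: bottleneck 7, flow now 12.
Augment Res→TankA→J3→J7→Out: bottleneck 2, flow now 14.
Augment Res→TankA→J2→J7→Out: bottleneck 1, flow now 15.
Augment Res→TankA→J2→J6→Out: bottleneck 1, flow now 16.
Augment Res→TankA→J2→P1→Out: bottleneck 4, flow now 20.
Augment Res→TankA→J2→J7→P2→P1→Out: bottleneck 4, flow now 24. (uses reverse residual edge)
No augmenting path remains; maximum flow = 24.
In the residual graph, reachable from Res: {Res}.
Min-cut edges: Res→J1 (12), Res→TankA (12); capacity 12 + 12 = 24.
Cut capacity 28 exceeds the max flow 24, so it is not minimum.

No — its capacity is 28, but the minimum cut has capacity 24.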